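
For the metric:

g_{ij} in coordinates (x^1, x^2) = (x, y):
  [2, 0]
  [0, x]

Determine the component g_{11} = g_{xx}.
With x^1 = x, x^2 = y, g_{11} = g_{xx} is the row-1, column-1 entry of the matrix.
g_{11} = 2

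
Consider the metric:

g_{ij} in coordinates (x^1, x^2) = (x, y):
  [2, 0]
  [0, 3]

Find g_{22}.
With x^1 = x, x^2 = y, g_{22} = g_{yy} is the row-2, column-2 entry of the matrix.
g_{22} = 3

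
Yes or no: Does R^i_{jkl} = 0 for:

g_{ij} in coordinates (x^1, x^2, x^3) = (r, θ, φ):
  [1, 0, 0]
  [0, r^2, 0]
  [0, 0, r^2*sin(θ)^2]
Non-zero Christoffel symbols:
Γ^r_{θ θ} = -r
Γ^r_{φ φ} = -r*sin(θ)^2
Γ^θ_{r θ} = 1/r
Γ^θ_{φ φ} = -sin(2*θ)/2
Γ^φ_{r φ} = 1/r
Γ^φ_{θ φ} = 1/tan(θ)
Ricci tensor: R_{rr} = 0, R_{rθ} = 0, R_{rφ} = 0, R_{θθ} = 0, R_{θφ} = 0, R_{φφ} = 0
All R_{ij} vanish; in 3 dimensions the Riemann tensor is fully determined by the Ricci tensor, so R^i_{jkl} = 0: the metric is flat (curvilinear coordinates on flat space).
Yes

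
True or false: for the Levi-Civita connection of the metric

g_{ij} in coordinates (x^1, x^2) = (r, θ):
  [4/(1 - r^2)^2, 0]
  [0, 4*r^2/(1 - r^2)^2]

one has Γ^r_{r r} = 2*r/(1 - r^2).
Γ^r_{r r} = (1/2) g^{rr} (∂_r g_{rr} + ∂_r g_{rr} - ∂_r g_{rr}) = (1/2)((1 - r^2)^2/4)((16*r/(1 - r^2)^3) + (16*r/(1 - r^2)^3) - (16*r/(1 - r^2)^3)) = 2*r/(1 - r^2)
This equals the proposed value 2*r/(1 - r^2).
True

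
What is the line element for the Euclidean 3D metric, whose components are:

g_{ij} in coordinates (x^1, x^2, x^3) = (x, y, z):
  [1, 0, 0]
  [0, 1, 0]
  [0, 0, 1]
ds^2 = g_{ij} dx^i dx^j; only the non-zero components contribute.
ds^2 = dx^2 + dy^2 + dz^2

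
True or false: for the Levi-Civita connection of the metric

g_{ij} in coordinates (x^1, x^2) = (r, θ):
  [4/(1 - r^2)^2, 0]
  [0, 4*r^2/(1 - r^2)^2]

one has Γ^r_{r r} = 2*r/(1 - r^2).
Γ^r_{r r} = (1/2) g^{rr} (∂_r g_{rr} + ∂_r g_{rr} - ∂_r g_{rr}) = (1/2)((1 - r^2)^2/4)((16*r/(1 - r^2)^3) + (16*r/(1 - r^2)^3) - (16*r/(1 - r^2)^3)) = 2*r/(1 - r^2)
This equals the proposed value 2*r/(1 - r^2).
True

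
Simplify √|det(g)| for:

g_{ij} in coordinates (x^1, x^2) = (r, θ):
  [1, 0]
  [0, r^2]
det(g) = r^2
√|det(g)| = r
Volume element: dV = r dr dθ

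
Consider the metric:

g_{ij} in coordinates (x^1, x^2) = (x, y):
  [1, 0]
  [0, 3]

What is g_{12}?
With x^1 = x, x^2 = y, g_{12} = g_{xy} is the row-1, column-2 entry of the matrix.
g_{12} = 0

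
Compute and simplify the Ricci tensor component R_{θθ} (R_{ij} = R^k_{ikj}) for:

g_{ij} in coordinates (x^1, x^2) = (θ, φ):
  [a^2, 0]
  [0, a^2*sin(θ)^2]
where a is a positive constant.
Non-zero Christoffel symbols (Γ^k_{ij} = Γ^k_{ji}):
Γ^θ_{φ φ} = -sin(2*θ)/2
Γ^φ_{θ φ} = 1/tan(θ)
R^θ_{θ θ θ} = 0 (a repeated index in an antisymmetric pair)
R^φ_{θ φ θ} = ∂_φ Γ^φ_{θ θ} - ∂_θ Γ^φ_{θ φ} + Γ^φ_{φ m} Γ^m_{θ θ} - Γ^φ_{θ m} Γ^m_{θ φ}
  = (0) - (-1/sin(θ)^2) + (0) - (1/tan(θ)^2) = 1
R_{θθ} = R^θ_{θ θ θ} + R^φ_{θ φ θ} = (0) + (1) = 1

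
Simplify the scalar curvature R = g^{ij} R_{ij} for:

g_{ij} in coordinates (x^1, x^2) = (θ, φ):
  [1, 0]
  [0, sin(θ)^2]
Non-zero Christoffel symbols (Γ^k_{ij} = Γ^k_{ji}):
Γ^θ_{φ φ} = -sin(2*θ)/2
Γ^φ_{θ φ} = 1/tan(θ)
Ricci tensor (R_{ij} = R^k_{ikj}): R_{θθ} = 1, R_{θφ} = 0, R_{φφ} = sin(θ)^2
Inverse metric: g^{θθ} = 1, g^{φφ} = 1/sin(θ)^2
R = g^{ij} R_{ij} = (1)(1) + (1/sin(θ)^2)(sin(θ)^2) = 2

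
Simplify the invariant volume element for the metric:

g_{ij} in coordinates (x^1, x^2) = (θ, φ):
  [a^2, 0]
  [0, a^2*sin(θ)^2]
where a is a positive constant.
det(g) = a^4*sin(θ)^2
√|det(g)| = a^2*sin(θ) (taking 0 < θ < π so that |sin(θ)| = sin(θ))
Volume element: dV = a^2*sin(θ) dθ dφ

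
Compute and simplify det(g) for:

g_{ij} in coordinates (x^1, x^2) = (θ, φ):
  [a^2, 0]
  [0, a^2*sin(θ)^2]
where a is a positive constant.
For a 2×2 metric: det(g) = g_{11}·g_{22} - g_{12}·g_{21}
= (a^2)·(a^2*sin(θ)^2) - (0)·(0)
= a^4*sin(θ)^2 - 0
det(g) = a^4*sin(θ)^2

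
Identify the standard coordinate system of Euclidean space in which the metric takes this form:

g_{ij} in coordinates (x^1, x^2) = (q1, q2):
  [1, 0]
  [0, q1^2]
The line element ds^2 = dq1^2 + q1^2 dq2^2 is dr^2 + r^2 dθ^2 with q1 = r, q2 = θ.
polar coordinates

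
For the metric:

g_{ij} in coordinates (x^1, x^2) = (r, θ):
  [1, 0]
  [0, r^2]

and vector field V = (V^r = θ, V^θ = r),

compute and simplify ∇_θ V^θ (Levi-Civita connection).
Non-zero Christoffel symbols:
Γ^r_{θ θ} = -r
Γ^θ_{r θ} = 1/r
∇_θ V^θ = ∂_θ V^θ + Γ^θ_{θ j} V^j
  = (0) + (1/r)(θ) + (0)(r)
  = θ/r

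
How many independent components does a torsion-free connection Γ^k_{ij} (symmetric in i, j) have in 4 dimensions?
Γ^k_{ij} has n choices for the upper index and n(n+1)/2 independent symmetric lower index pairs.
Total = 4 × 4×5/2 = 4 × 10 = 40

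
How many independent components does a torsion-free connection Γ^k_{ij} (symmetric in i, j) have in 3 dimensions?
Γ^k_{ij} has n choices for the upper index and n(n+1)/2 independent symmetric lower index pairs.
Total = 3 × 3×4/2 = 3 × 6 = 18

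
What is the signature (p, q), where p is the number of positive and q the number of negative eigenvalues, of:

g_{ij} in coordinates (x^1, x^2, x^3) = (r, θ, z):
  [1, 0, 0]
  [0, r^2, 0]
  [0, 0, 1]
The metric is diagonal, so its eigenvalues are the diagonal entries: 1, r^2, 1 (at a generic point, where coordinate-dependent entries are positive).
3 positive, 0 negative.
(3, 0) - Riemannian (positive definite)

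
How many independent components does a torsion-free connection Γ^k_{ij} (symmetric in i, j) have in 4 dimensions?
Γ^k_{ij} has n choices for the upper index and n(n+1)/2 independent symmetric lower index pairs.
Total = 4 × 4×5/2 = 4 × 10 = 40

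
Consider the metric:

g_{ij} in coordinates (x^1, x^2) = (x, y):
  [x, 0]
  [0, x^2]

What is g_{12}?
With x^1 = x, x^2 = y, g_{12} = g_{xy} is the row-1, column-2 entry of the matrix.
g_{12} = 0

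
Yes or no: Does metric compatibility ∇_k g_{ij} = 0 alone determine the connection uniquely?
One also needs vanishing torsion; metric compatibility plus torsion-freeness singles out the Levi-Civita connection.
No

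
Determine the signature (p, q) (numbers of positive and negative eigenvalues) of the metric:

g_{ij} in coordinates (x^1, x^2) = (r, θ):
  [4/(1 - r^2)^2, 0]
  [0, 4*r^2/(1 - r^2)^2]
The metric is diagonal, so its eigenvalues are the diagonal entries: 4/(1 - r^2)^2, 4*r^2/(1 - r^2)^2 (at a generic point, where coordinate-dependent entries are positive).
2 positive, 0 negative.
(2, 0) - Riemannian (positive definite)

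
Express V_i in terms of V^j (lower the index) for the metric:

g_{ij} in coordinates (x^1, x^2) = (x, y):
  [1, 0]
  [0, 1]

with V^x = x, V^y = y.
V_i = g_{ij} V^j:
V_x = (1)(x) + (0)(y) = x
V_y = (0)(x) + (1)(y) = y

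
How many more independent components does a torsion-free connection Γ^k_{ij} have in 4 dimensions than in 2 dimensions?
Independent components in n dimensions: n × n(n+1)/2 = n^2(n+1)/2.
4D: 4 × 10 = 40
2D: 2 × 3 = 6
Difference = 40 - 6 = 34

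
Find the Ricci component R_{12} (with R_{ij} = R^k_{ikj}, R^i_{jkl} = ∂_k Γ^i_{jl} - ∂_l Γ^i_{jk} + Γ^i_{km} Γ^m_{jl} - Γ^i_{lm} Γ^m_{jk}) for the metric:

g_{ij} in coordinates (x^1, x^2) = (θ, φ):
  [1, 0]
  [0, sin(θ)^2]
Non-zero Christoffel symbols (Γ^k_{ij} = Γ^k_{ji}):
Γ^θ_{φ φ} = -sin(2*θ)/2
Γ^φ_{θ φ} = 1/tan(θ)
R^θ_{θ θ φ} = 0 (a repeated index in an antisymmetric pair)
R^φ_{θ φ φ} = 0 (a repeated index in an antisymmetric pair)
R_{θφ} = R^θ_{θ θ φ} + R^φ_{θ φ φ} = (0) + (0) = 0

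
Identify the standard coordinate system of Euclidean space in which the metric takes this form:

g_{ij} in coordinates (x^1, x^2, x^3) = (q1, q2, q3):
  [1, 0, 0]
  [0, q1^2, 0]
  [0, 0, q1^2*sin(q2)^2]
The line element ds^2 = dq1^2 + q1^2 dq2^2 + q1^2 sin(q2)^2 dq3^2 is dr^2 + r^2 dθ^2 + r^2 sin(θ)^2 dφ^2 with q1 = r, q2 = θ, q3 = φ.
spherical coordinates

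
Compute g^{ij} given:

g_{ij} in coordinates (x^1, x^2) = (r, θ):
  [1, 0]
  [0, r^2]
The metric is diagonal, so g^{ij} is diagonal with entries 1/g_{ii}: diag(1, 1/(r^2)).
g^{ij}:
  [1, 0]
  [0, 1/r^2]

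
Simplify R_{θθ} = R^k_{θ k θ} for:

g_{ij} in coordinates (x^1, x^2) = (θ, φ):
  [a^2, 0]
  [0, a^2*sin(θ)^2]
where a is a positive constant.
Non-zero Christoffel symbols (Γ^k_{ij} = Γ^k_{ji}):
Γ^θ_{φ φ} = -sin(2*θ)/2
Γ^φ_{θ φ} = 1/tan(θ)
R^θ_{θ θ θ} = 0 (a repeated index in an antisymmetric pair)
R^φ_{θ φ θ} = ∂_φ Γ^φ_{θ θ} - ∂_θ Γ^φ_{θ φ} + Γ^φ_{φ m} Γ^m_{θ θ} - Γ^φ_{θ m} Γ^m_{θ φ}
  = (0) - (-1/sin(θ)^2) + (0) - (1/tan(θ)^2) = 1
R_{θθ} = R^θ_{θ θ θ} + R^φ_{θ φ θ} = (0) + (1) = 1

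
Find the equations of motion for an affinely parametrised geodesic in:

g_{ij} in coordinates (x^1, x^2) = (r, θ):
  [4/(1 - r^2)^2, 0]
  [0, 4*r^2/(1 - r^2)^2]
Geodesic equation: d^2x^k/dλ^2 + Γ^k_{ij} (dx^i/dλ)(dx^j/dλ) = 0.
Non-zero Christoffel symbols:
Γ^r_{r r} = 2*r/(1 - r^2)
Γ^r_{θ θ} = (r^3 + r)/(r^2 - 1)
Γ^θ_{r θ} = (-r^2 - 1)/(r^3 - r)
Substituting (the symmetric pair Γ^k_{ij}, Γ^k_{ji} combines into a factor 2):
d^2r/dλ^2 + (2*r/(1 - r^2)) (dr/dλ)^2 + ((r^3 + r)/(r^2 - 1)) (dθ/dλ)^2 = 0
d^2θ/dλ^2 + ((-2*r^2 - 2)/(r^3 - r)) (dr/dλ)(dθ/dλ) = 0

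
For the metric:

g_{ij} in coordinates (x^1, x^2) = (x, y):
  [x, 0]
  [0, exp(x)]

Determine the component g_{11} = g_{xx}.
With x^1 = x, x^2 = y, g_{11} = g_{xx} is the row-1, column-1 entry of the matrix.
g_{11} = x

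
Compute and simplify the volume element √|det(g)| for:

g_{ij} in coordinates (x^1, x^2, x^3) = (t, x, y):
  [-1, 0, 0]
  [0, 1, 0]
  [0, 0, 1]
det(g) = -1
√|det(g)| = 1
Volume element: dV = 1 dt dx dy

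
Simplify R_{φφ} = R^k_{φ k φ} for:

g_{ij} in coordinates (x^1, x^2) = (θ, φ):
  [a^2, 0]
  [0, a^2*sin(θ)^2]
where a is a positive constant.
Non-zero Christoffel symbols (Γ^k_{ij} = Γ^k_{ji}):
Γ^θ_{φ φ} = -sin(2*θ)/2
Γ^φ_{θ φ} = 1/tan(θ)
R^θ_{φ θ φ} = ∂_θ Γ^θ_{φ φ} - ∂_φ Γ^θ_{φ θ} + Γ^θ_{θ m} Γ^m_{φ φ} - Γ^θ_{φ m} Γ^m_{φ θ}
  = (-cos(2*θ)) - (0) + (0) - (-cos(θ)^2) = sin(θ)^2
R^φ_{φ φ φ} = 0 (a repeated index in an antisymmetric pair)
R_{φφ} = R^θ_{φ θ φ} + R^φ_{φ φ φ} = (sin(θ)^2) + (0) = sin(θ)^2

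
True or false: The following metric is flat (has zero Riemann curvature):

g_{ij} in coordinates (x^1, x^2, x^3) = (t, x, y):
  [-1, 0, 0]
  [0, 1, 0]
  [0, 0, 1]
All metric components are constant, so every Christoffel symbol vanishes and R^i_{jkl} = 0.
True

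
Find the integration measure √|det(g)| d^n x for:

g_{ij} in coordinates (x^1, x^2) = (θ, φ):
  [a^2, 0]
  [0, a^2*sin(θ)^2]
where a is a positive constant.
det(g) = a^4*sin(θ)^2
√|det(g)| = a^2*sin(θ) (taking 0 < θ < π so that |sin(θ)| = sin(θ))
Volume element: dV = a^2*sin(θ) dθ dφ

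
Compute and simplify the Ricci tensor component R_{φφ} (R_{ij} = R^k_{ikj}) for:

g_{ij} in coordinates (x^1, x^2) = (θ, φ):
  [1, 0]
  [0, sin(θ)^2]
Non-zero Christoffel symbols (Γ^k_{ij} = Γ^k_{ji}):
Γ^θ_{φ φ} = -sin(2*θ)/2
Γ^φ_{θ φ} = 1/tan(θ)
R^θ_{φ θ φ} = ∂_θ Γ^θ_{φ φ} - ∂_φ Γ^θ_{φ θ} + Γ^θ_{θ m} Γ^m_{φ φ} - Γ^θ_{φ m} Γ^m_{φ θ}
  = (-cos(2*θ)) - (0) + (0) - (-cos(θ)^2) = sin(θ)^2
R^φ_{φ φ φ} = 0 (a repeated index in an antisymmetric pair)
R_{φφ} = R^θ_{φ θ φ} + R^φ_{φ φ φ} = (sin(θ)^2) + (0) = sin(θ)^2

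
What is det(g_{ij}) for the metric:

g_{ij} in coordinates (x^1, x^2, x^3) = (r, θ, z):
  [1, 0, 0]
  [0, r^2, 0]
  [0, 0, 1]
Diagonal metric: det(g) = g_{11}·g_{22}·g_{33}
= (1)·(r^2)·(1)
det(g) = r^2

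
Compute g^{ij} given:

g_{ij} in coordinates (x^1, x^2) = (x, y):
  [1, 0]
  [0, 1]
The metric is diagonal, so g^{ij} is diagonal with entries 1/g_{ii}: diag(1, 1).
g^{ij}:
  [1, 0]
  [0, 1]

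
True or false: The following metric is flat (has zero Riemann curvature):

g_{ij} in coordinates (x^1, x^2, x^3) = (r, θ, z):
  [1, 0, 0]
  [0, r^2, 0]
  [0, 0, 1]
Non-zero Christoffel symbols:
Γ^r_{θ θ} = -r
Γ^θ_{r θ} = 1/r
Ricci tensor: R_{rr} = 0, R_{rθ} = 0, R_{rz} = 0, R_{θθ} = 0, R_{θz} = 0, R_{zz} = 0
All R_{ij} vanish; in 3 dimensions the Riemann tensor is fully determined by the Ricci tensor, so R^i_{jkl} = 0: the metric is flat (curvilinear coordinates on flat space).
True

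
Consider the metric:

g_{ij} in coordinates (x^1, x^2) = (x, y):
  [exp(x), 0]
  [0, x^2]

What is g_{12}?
With x^1 = x, x^2 = y, g_{12} = g_{xy} is the row-1, column-2 entry of the matrix.
g_{12} = 0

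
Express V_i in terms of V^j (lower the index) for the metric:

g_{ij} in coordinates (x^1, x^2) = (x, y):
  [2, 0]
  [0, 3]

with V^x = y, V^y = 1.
V_i = g_{ij} V^j:
V_x = (2)(y) + (0)(1) = 2*y
V_y = (0)(y) + (3)(1) = 3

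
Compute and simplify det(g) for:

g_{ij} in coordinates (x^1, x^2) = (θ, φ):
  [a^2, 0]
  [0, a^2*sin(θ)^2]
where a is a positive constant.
For a 2×2 metric: det(g) = g_{11}·g_{22} - g_{12}·g_{21}
= (a^2)·(a^2*sin(θ)^2) - (0)·(0)
= a^4*sin(θ)^2 - 0
det(g) = a^4*sin(θ)^2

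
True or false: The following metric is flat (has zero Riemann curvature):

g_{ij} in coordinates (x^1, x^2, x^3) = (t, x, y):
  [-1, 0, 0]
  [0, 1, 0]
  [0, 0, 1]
All metric components are constant, so every Christoffel symbol vanishes and R^i_{jkl} = 0.
True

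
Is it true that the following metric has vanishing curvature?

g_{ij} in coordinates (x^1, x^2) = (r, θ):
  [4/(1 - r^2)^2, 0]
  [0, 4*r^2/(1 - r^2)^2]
Non-zero Christoffel symbols:
Γ^r_{r r} = 2*r/(1 - r^2)
Γ^r_{θ θ} = (r^3 + r)/(r^2 - 1)
Γ^θ_{r θ} = (-r^2 - 1)/(r^3 - r)
Ricci tensor: R_{rr} = -4/(r^2 - 1)^2, R_{rθ} = 0, R_{θθ} = -4*r^2/(r^2 - 1)^2
The Ricci tensor is non-zero, so the Riemann tensor is non-zero: not flat.
No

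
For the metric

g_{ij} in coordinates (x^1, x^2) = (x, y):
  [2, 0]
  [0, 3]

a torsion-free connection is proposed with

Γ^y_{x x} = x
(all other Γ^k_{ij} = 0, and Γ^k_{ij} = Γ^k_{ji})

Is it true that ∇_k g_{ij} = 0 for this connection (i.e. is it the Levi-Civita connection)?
Using ∇_k g_{ij} = ∂_k g_{ij} - Γ^m_{ki} g_{mj} - Γ^m_{kj} g_{im}:
∇_x g_{xy} = (0) - (3*x) - (0) = -3*x ≠ 0
So the connection is not metric compatible (it is not the Levi-Civita connection).
No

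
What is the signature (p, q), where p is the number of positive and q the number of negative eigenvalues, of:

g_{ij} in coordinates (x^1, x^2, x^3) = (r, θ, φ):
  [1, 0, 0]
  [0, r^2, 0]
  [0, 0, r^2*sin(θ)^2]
The metric is diagonal, so its eigenvalues are the diagonal entries: 1, r^2, r^2*sin(θ)^2 (at a generic point, where coordinate-dependent entries are positive).
3 positive, 0 negative.
(3, 0) - Riemannian (positive definite)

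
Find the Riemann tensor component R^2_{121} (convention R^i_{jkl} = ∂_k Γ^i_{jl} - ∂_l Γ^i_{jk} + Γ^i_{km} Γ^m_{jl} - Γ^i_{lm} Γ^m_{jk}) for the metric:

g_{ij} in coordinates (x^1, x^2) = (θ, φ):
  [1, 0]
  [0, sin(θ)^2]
Non-zero Christoffel symbols (Γ^k_{ij} = Γ^k_{ji}):
Γ^θ_{φ φ} = -sin(2*θ)/2
Γ^φ_{θ φ} = 1/tan(θ)
R^φ_{θ φ θ} = ∂_φ Γ^φ_{θ θ} - ∂_θ Γ^φ_{θ φ} + Γ^φ_{φ m} Γ^m_{θ θ} - Γ^φ_{θ m} Γ^m_{θ φ}
  = (0) - (-1/sin(θ)^2) + (0) - (1/tan(θ)^2) = 1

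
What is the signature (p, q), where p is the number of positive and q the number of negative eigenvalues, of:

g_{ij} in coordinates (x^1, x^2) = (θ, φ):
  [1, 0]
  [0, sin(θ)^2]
The metric is diagonal, so its eigenvalues are the diagonal entries: 1, sin(θ)^2 (at a generic point, where coordinate-dependent entries are positive).
2 positive, 0 negative.
(2, 0) - Riemannian (positive definite)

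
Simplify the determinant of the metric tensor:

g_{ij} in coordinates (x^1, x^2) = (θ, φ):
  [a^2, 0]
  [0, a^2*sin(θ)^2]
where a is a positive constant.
For a 2×2 metric: det(g) = g_{11}·g_{22} - g_{12}·g_{21}
= (a^2)·(a^2*sin(θ)^2) - (0)·(0)
= a^4*sin(θ)^2 - 0
det(g) = a^4*sin(θ)^2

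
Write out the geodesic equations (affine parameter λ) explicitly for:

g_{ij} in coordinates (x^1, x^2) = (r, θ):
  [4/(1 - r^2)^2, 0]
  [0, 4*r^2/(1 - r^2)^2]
Geodesic equation: d^2x^k/dλ^2 + Γ^k_{ij} (dx^i/dλ)(dx^j/dλ) = 0.
Non-zero Christoffel symbols:
Γ^r_{r r} = 2*r/(1 - r^2)
Γ^r_{θ θ} = (r^3 + r)/(r^2 - 1)
Γ^θ_{r θ} = (-r^2 - 1)/(r^3 - r)
Substituting (the symmetric pair Γ^k_{ij}, Γ^k_{ji} combines into a factor 2):
d^2r/dλ^2 + (2*r/(1 - r^2)) (dr/dλ)^2 + ((r^3 + r)/(r^2 - 1)) (dθ/dλ)^2 = 0
d^2θ/dλ^2 + ((-2*r^2 - 2)/(r^3 - r)) (dr/dλ)(dθ/dλ) = 0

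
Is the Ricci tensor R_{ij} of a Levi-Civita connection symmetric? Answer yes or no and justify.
R_{ij} = R^k_{ikj}; the pair symmetry R_{kilj} = R_{ljki} gives R_{ij} = R_{ji}.
Yes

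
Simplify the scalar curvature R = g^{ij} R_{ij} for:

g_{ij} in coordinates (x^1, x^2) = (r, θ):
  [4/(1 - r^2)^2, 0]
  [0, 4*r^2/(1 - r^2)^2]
Non-zero Christoffel symbols (Γ^k_{ij} = Γ^k_{ji}):
Γ^r_{r r} = 2*r/(1 - r^2)
Γ^r_{θ θ} = (r^3 + r)/(r^2 - 1)
Γ^θ_{r θ} = (-r^2 - 1)/(r^3 - r)
Ricci tensor (R_{ij} = R^k_{ikj}): R_{rr} = -4/(r^2 - 1)^2, R_{rθ} = 0, R_{θθ} = -4*r^2/(r^2 - 1)^2
Inverse metric: g^{rr} = (1 - r^2)^2/4, g^{θθ} = (1 - r^2)^2/(4*r^2)
R = g^{ij} R_{ij} = ((1 - r^2)^2/4)(-4/(r^2 - 1)^2) + ((1 - r^2)^2/(4*r^2))(-4*r^2/(r^2 - 1)^2) = -2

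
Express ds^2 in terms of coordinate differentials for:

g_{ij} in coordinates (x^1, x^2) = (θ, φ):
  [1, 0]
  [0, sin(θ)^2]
ds^2 = g_{ij} dx^i dx^j; only the non-zero components contribute.
ds^2 = dθ^2 + sin(θ)^2 dφ^2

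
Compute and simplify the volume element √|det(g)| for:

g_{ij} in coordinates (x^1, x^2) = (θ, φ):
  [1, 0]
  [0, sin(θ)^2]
det(g) = sin(θ)^2
√|det(g)| = sin(θ) (taking 0 < θ < π so that |sin(θ)| = sin(θ))
Volume element: dV = sin(θ) dθ dφ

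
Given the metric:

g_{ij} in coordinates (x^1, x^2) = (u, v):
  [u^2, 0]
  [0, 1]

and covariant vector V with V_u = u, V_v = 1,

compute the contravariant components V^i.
Inverse metric (diagonal): g^{uu} = 1/u^2, g^{vv} = 1
V^i = g^{ij} V_j:
V^u = (1/u^2)(u) + (0)(1) = 1/u
V^v = (0)(u) + (1)(1) = 1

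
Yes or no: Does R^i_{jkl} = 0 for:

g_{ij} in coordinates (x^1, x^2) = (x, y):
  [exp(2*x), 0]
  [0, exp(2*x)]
Non-zero Christoffel symbols:
Γ^x_{x x} = 1
Γ^x_{y y} = -1
Γ^y_{x y} = 1
Ricci tensor: R_{xx} = 0, R_{xy} = 0, R_{yy} = 0
All R_{ij} vanish; in 2 dimensions the Riemann tensor is fully determined by the Ricci tensor, so R^i_{jkl} = 0: the metric is flat (curvilinear coordinates on flat space).
Yes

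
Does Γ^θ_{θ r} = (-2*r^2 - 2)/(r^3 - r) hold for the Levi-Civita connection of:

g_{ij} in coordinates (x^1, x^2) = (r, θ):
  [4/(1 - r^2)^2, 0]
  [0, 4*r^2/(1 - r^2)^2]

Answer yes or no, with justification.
Γ^θ_{θ r} = (1/2) g^{θθ} (∂_θ g_{θr} + ∂_r g_{θθ} - ∂_θ g_{θr}) = (1/2)((1 - r^2)^2/(4*r^2))((0) + (-8*(r^3 + r)/(r^2 - 1)^3) - (0)) = (-r^2 - 1)/(r^3 - r)
This differs from the proposed value (-2*r^2 - 2)/(r^3 - r).
No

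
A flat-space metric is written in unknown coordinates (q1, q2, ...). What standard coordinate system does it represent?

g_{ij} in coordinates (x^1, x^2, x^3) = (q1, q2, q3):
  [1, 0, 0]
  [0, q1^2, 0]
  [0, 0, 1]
The line element ds^2 = dq1^2 + q1^2 dq2^2 + dq3^2 is dr^2 + r^2 dθ^2 + dz^2 with q1 = r, q2 = θ, q3 = z.
cylindrical coordinates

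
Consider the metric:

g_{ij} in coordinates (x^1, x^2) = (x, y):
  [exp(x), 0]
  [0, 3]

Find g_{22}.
With x^1 = x, x^2 = y, g_{22} = g_{yy} is the row-2, column-2 entry of the matrix.
g_{22} = 3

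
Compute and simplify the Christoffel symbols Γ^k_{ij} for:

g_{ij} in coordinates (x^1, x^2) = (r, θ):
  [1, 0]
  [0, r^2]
Using Γ^k_{ij} = (1/2) g^{km} (∂_i g_{mj} + ∂_j g_{mi} - ∂_m g_{ij}); the metric is diagonal, so only the m = k term contributes.
Non-zero symbols (using the symmetry Γ^k_{ij} = Γ^k_{ji}):
Γ^r_{θ θ} = (1/2) g^{rr} (∂_θ g_{rθ} + ∂_θ g_{rθ} - ∂_r g_{θθ}) = (1/2)(1)((0) + (0) - (2*r)) = -r
Γ^θ_{r θ} = (1/2) g^{θθ} (∂_r g_{θθ} + ∂_θ g_{θr} - ∂_θ g_{rθ}) = (1/2)(1/r^2)((2*r) + (0) - (0)) = 1/r
All other Christoffel symbols are zero.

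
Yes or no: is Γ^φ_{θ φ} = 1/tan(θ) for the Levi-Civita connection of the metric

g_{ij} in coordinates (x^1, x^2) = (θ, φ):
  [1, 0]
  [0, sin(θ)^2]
Γ^φ_{θ φ} = (1/2) g^{φφ} (∂_θ g_{φφ} + ∂_φ g_{φθ} - ∂_φ g_{θφ}) = (1/2)(1/sin(θ)^2)((sin(2*θ)) + (0) - (0)) = 1/tan(θ)
This equals the proposed value 1/tan(θ).
Yes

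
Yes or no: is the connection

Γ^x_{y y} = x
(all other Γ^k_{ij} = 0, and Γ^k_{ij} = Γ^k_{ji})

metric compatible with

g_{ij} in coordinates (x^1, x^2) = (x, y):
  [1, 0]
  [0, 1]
Using ∇_k g_{ij} = ∂_k g_{ij} - Γ^m_{ki} g_{mj} - Γ^m_{kj} g_{im}:
∇_y g_{xy} = (0) - (0) - (x) = -x ≠ 0
So the connection is not metric compatible (it is not the Levi-Civita connection).
No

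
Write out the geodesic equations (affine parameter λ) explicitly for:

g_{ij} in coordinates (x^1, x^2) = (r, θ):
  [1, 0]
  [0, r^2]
Geodesic equation: d^2x^k/dλ^2 + Γ^k_{ij} (dx^i/dλ)(dx^j/dλ) = 0.
Non-zero Christoffel symbols:
Γ^r_{θ θ} = -r
Γ^θ_{r θ} = 1/r
Substituting (the symmetric pair Γ^k_{ij}, Γ^k_{ji} combines into a factor 2):
d^2r/dλ^2 - r (dθ/dλ)^2 = 0
d^2θ/dλ^2 + (2/r) (dr/dλ)(dθ/dλ) = 0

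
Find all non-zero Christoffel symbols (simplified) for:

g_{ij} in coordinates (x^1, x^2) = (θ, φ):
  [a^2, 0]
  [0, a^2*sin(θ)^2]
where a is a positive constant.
Using Γ^k_{ij} = (1/2) g^{km} (∂_i g_{mj} + ∂_j g_{mi} - ∂_m g_{ij}); the metric is diagonal, so only the m = k term contributes.
Non-zero symbols (using the symmetry Γ^k_{ij} = Γ^k_{ji}):
Γ^θ_{φ φ} = (1/2) g^{θθ} (∂_φ g_{θφ} + ∂_φ g_{θφ} - ∂_θ g_{φφ}) = (1/2)(1/a^2)((0) + (0) - (a^2*sin(2*θ))) = -sin(2*θ)/2
Γ^φ_{θ φ} = (1/2) g^{φφ} (∂_θ g_{φφ} + ∂_φ g_{φθ} - ∂_φ g_{θφ}) = (1/2)(1/(a^2*sin(θ)^2))((a^2*sin(2*θ)) + (0) - (0)) = 1/tan(θ)
All other Christoffel symbols are zero.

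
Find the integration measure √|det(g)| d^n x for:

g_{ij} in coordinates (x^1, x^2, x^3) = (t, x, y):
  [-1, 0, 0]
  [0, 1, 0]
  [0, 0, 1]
det(g) = -1
√|det(g)| = 1
Volume element: dV = 1 dt dx dy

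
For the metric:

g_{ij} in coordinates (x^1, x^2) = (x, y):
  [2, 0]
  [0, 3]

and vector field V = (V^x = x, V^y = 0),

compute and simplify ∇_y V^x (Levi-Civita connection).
All Christoffel symbols are zero.
∇_y V^x = ∂_y V^x + Γ^x_{y j} V^j
  = (0) + (0)(x) + (0)(0)
  = 0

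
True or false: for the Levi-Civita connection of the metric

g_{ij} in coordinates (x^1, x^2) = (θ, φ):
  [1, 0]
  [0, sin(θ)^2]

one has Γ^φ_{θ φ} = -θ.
Γ^φ_{θ φ} = (1/2) g^{φφ} (∂_θ g_{φφ} + ∂_φ g_{φθ} - ∂_φ g_{θφ}) = (1/2)(1/sin(θ)^2)((sin(2*θ)) + (0) - (0)) = 1/tan(θ)
This differs from the proposed value -θ.
False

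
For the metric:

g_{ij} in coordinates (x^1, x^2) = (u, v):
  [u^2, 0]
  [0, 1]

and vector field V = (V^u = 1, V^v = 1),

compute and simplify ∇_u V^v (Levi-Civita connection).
Non-zero Christoffel symbols:
Γ^u_{u u} = 1/u
∇_u V^v = ∂_u V^v + Γ^v_{u j} V^j
  = (0) + (0)(1) + (0)(1)
  = 0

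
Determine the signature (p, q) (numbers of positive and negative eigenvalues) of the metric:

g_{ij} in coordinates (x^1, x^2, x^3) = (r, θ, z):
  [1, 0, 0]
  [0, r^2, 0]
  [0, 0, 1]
The metric is diagonal, so its eigenvalues are the diagonal entries: 1, r^2, 1 (at a generic point, where coordinate-dependent entries are positive).
3 positive, 0 negative.
(3, 0) - Riemannian (positive definite)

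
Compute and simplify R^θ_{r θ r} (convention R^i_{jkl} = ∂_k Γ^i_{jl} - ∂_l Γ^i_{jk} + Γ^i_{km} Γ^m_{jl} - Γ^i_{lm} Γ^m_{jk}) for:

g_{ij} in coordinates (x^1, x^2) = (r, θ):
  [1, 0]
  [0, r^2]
Non-zero Christoffel symbols (Γ^k_{ij} = Γ^k_{ji}):
Γ^r_{θ θ} = -r
Γ^θ_{r θ} = 1/r
R^θ_{r θ r} = ∂_θ Γ^θ_{r r} - ∂_r Γ^θ_{r θ} + Γ^θ_{θ m} Γ^m_{r r} - Γ^θ_{r m} Γ^m_{r θ}
  = (0) - (-1/r^2) + (0) - (1/r^2) = 0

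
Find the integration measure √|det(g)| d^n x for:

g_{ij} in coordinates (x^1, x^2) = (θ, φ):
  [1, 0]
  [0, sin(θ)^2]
det(g) = sin(θ)^2
√|det(g)| = sin(θ) (taking 0 < θ < π so that |sin(θ)| = sin(θ))
Volume element: dV = sin(θ) dθ dφ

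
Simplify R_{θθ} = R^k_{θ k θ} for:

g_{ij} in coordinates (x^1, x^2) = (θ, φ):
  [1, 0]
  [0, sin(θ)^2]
Non-zero Christoffel symbols (Γ^k_{ij} = Γ^k_{ji}):
Γ^θ_{φ φ} = -sin(2*θ)/2
Γ^φ_{θ φ} = 1/tan(θ)
R^θ_{θ θ θ} = 0 (a repeated index in an antisymmetric pair)
R^φ_{θ φ θ} = ∂_φ Γ^φ_{θ θ} - ∂_θ Γ^φ_{θ φ} + Γ^φ_{φ m} Γ^m_{θ θ} - Γ^φ_{θ m} Γ^m_{θ φ}
  = (0) - (-1/sin(θ)^2) + (0) - (1/tan(θ)^2) = 1
R_{θθ} = R^θ_{θ θ θ} + R^φ_{θ φ θ} = (0) + (1) = 1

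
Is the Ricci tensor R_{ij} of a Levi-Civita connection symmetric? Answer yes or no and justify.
R_{ij} = R^k_{ikj}; the pair symmetry R_{kilj} = R_{ljki} gives R_{ij} = R_{ji}.
Yes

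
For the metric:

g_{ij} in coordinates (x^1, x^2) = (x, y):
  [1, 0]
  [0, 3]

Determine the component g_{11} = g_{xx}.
With x^1 = x, x^2 = y, g_{11} = g_{xx} is the row-1, column-1 entry of the matrix.
g_{11} = 1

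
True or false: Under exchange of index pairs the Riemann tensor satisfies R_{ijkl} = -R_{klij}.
The pair-exchange symmetry has a plus sign: R_{ijkl} = +R_{klij}.
False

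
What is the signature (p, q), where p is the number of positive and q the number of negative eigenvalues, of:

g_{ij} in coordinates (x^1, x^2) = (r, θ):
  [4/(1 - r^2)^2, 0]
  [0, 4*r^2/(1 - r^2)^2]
The metric is diagonal, so its eigenvalues are the diagonal entries: 4/(1 - r^2)^2, 4*r^2/(1 - r^2)^2 (at a generic point, where coordinate-dependent entries are positive).
2 positive, 0 negative.
(2, 0) - Riemannian (positive definite)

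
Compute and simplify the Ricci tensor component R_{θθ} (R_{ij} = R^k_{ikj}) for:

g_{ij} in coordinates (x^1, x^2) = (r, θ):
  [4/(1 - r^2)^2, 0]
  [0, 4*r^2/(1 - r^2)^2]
Non-zero Christoffel symbols (Γ^k_{ij} = Γ^k_{ji}):
Γ^r_{r r} = 2*r/(1 - r^2)
Γ^r_{θ θ} = (r^3 + r)/(r^2 - 1)
Γ^θ_{r θ} = (-r^2 - 1)/(r^3 - r)
R^r_{θ r θ} = ∂_r Γ^r_{θ θ} - ∂_θ Γ^r_{θ r} + Γ^r_{r m} Γ^m_{θ θ} - Γ^r_{θ m} Γ^m_{θ r}
  = ((r^4 - 4*r^2 - 1)/(r^2 - 1)^2) - (0) + (-2*r^2*(r^2 + 1)/(r^2 - 1)^2) - (-(r^2 + 1)^2/(r^2 - 1)^2) = -4*r^2/(r^2 - 1)^2
R^θ_{θ θ θ} = 0 (a repeated index in an antisymmetric pair)
R_{θθ} = R^r_{θ r θ} + R^θ_{θ θ θ} = (-4*r^2/(r^2 - 1)^2) + (0) = -4*r^2/(r^2 - 1)^2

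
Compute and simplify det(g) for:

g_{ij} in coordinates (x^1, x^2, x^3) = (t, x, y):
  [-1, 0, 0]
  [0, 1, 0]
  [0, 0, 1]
Diagonal metric: det(g) = g_{11}·g_{22}·g_{33}
= (-1)·(1)·(1)
det(g) = -1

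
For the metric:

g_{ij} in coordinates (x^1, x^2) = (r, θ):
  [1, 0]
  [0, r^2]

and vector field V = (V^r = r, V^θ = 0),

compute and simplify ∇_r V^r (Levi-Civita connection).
Non-zero Christoffel symbols:
Γ^r_{θ θ} = -r
Γ^θ_{r θ} = 1/r
∇_r V^r = ∂_r V^r + Γ^r_{r j} V^j
  = (1) + (0)(r) + (0)(0)
  = 1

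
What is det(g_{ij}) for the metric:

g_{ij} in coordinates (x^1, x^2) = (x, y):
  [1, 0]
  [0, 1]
For a 2×2 metric: det(g) = g_{11}·g_{22} - g_{12}·g_{21}
= (1)·(1) - (0)·(0)
= 1 - 0
det(g) = 1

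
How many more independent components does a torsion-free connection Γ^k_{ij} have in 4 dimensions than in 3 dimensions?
Independent components in n dimensions: n × n(n+1)/2 = n^2(n+1)/2.
4D: 4 × 10 = 40
3D: 3 × 6 = 18
Difference = 40 - 18 = 22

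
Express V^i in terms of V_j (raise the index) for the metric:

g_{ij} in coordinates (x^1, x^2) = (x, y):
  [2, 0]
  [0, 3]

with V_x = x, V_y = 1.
Inverse metric (diagonal): g^{xx} = 1/2, g^{yy} = 1/3
V^i = g^{ij} V_j:
V^x = (1/2)(x) + (0)(1) = x/2
V^y = (0)(x) + (1/3)(1) = 1/3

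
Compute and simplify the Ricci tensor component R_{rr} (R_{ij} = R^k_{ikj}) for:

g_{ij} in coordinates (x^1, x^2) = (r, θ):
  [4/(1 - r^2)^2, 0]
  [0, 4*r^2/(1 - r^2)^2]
Non-zero Christoffel symbols (Γ^k_{ij} = Γ^k_{ji}):
Γ^r_{r r} = 2*r/(1 - r^2)
Γ^r_{θ θ} = (r^3 + r)/(r^2 - 1)
Γ^θ_{r θ} = (-r^2 - 1)/(r^3 - r)
R^r_{r r r} = 0 (a repeated index in an antisymmetric pair)
R^θ_{r θ r} = ∂_θ Γ^θ_{r r} - ∂_r Γ^θ_{r θ} + Γ^θ_{θ m} Γ^m_{r r} - Γ^θ_{r m} Γ^m_{r θ}
  = (0) - ((r^4 + 4*r^2 - 1)/(r^3 - r)^2) + (2*(r^2 + 1)/(r^2 - 1)^2) - ((r^2 + 1)^2/(r^3 - r)^2) = -4/(r^2 - 1)^2
R_{rr} = R^r_{r r r} + R^θ_{r θ r} = (0) + (-4/(r^2 - 1)^2) = -4/(r^2 - 1)^2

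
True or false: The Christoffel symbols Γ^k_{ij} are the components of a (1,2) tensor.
Under a change of coordinates Γ picks up an inhomogeneous term ∂²x/∂x'∂x'; e.g. Γ = 0 in Cartesian coordinates but Γ^r_{θθ} = -r in polar coordinates on the same flat plane.
False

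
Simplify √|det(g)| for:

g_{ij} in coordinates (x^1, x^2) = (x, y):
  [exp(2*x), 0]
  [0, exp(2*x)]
det(g) = exp(4*x)
√|det(g)| = exp(2*x)
Volume element: dV = exp(2*x) dx dy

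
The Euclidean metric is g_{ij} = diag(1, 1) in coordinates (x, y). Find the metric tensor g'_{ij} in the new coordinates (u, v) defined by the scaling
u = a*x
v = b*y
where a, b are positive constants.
Invert the transformation: x = u/a, y = v/b
g'_{ij} = (∂x^k/∂x'^i)(∂x^l/∂x'^j) g_{kl}; with g_{kl} = δ_{kl} this is Σ_k (∂x^k/∂x'^i)(∂x^k/∂x'^j).
Jacobian: ∂x/∂u = 1/a, ∂x/∂v = 0, ∂y/∂u = 0, ∂y/∂v = 1/b
g'_{uu} = (1/a)(1/a) + (0)(0) = 1/a^2
g'_{uv} = (1/a)(0) + (0)(1/b) = 0
g'_{vv} = (0)(0) + (1/b)(1/b) = 1/b^2
g'_{ij} = diag(1/a^2, 1/b^2)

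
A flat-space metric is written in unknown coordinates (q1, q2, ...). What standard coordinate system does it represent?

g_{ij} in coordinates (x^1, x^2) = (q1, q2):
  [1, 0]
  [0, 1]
All components are constant and the metric is the identity, i.e. orthonormal rectilinear coordinates.
Cartesian (2D) coordinates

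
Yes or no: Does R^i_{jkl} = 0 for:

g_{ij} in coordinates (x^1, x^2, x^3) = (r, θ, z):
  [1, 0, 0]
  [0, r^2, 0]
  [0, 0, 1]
Non-zero Christoffel symbols:
Γ^r_{θ θ} = -r
Γ^θ_{r θ} = 1/r
Ricci tensor: R_{rr} = 0, R_{rθ} = 0, R_{rz} = 0, R_{θθ} = 0, R_{θz} = 0, R_{zz} = 0
All R_{ij} vanish; in 3 dimensions the Riemann tensor is fully determined by the Ricci tensor, so R^i_{jkl} = 0: the metric is flat (curvilinear coordinates on flat space).
Yes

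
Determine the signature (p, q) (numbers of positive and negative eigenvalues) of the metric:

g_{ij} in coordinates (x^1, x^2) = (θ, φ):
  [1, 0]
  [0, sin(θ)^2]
The metric is diagonal, so its eigenvalues are the diagonal entries: 1, sin(θ)^2 (at a generic point, where coordinate-dependent entries are positive).
2 positive, 0 negative.
(2, 0) - Riemannian (positive definite)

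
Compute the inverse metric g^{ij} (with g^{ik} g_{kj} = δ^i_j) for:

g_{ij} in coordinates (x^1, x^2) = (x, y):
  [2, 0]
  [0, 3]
The metric is diagonal, so g^{ij} is diagonal with entries 1/g_{ii}: diag(1/2, 1/3).
g^{ij}:
  [1/2, 0]
  [0, 1/3]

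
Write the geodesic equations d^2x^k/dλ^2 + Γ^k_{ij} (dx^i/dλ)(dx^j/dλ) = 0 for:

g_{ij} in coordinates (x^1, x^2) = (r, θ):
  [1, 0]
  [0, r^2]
Geodesic equation: d^2x^k/dλ^2 + Γ^k_{ij} (dx^i/dλ)(dx^j/dλ) = 0.
Non-zero Christoffel symbols:
Γ^r_{θ θ} = -r
Γ^θ_{r θ} = 1/r
Substituting (the symmetric pair Γ^k_{ij}, Γ^k_{ji} combines into a factor 2):
d^2r/dλ^2 - r (dθ/dλ)^2 = 0
d^2θ/dλ^2 + (2/r) (dr/dλ)(dθ/dλ) = 0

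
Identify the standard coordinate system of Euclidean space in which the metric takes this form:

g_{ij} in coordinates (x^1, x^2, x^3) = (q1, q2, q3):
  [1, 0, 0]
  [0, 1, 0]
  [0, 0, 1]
All components are constant and the metric is the identity, i.e. orthonormal rectilinear coordinates.
Cartesian (3D) coordinates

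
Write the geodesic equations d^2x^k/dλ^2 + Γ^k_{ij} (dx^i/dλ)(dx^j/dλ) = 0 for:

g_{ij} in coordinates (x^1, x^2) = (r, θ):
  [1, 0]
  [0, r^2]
Geodesic equation: d^2x^k/dλ^2 + Γ^k_{ij} (dx^i/dλ)(dx^j/dλ) = 0.
Non-zero Christoffel symbols:
Γ^r_{θ θ} = -r
Γ^θ_{r θ} = 1/r
Substituting (the symmetric pair Γ^k_{ij}, Γ^k_{ji} combines into a factor 2):
d^2r/dλ^2 - r (dθ/dλ)^2 = 0
d^2θ/dλ^2 + (2/r) (dr/dλ)(dθ/dλ) = 0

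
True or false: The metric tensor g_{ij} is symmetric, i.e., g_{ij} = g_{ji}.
By definition the metric is a symmetric bilinear form, g_{ij} = g_{ji}.
True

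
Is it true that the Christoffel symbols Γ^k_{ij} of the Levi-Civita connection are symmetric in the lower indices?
The Levi-Civita connection is torsion-free, which is exactly Γ^k_{ij} = Γ^k_{ji}.
Yes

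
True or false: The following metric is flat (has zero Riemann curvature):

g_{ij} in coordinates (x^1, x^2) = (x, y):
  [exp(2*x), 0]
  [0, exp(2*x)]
Non-zero Christoffel symbols:
Γ^x_{x x} = 1
Γ^x_{y y} = -1
Γ^y_{x y} = 1
Ricci tensor: R_{xx} = 0, R_{xy} = 0, R_{yy} = 0
All R_{ij} vanish; in 2 dimensions the Riemann tensor is fully determined by the Ricci tensor, so R^i_{jkl} = 0: the metric is flat (curvilinear coordinates on flat space).
True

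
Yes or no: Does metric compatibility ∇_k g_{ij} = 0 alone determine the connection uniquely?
One also needs vanishing torsion; metric compatibility plus torsion-freeness singles out the Levi-Civita connection.
No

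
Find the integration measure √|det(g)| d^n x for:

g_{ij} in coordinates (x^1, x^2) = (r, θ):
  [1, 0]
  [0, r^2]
det(g) = r^2
√|det(g)| = r
Volume element: dV = r dr dθ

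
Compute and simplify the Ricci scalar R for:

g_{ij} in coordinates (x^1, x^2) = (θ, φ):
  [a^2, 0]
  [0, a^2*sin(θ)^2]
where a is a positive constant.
Non-zero Christoffel symbols (Γ^k_{ij} = Γ^k_{ji}):
Γ^θ_{φ φ} = -sin(2*θ)/2
Γ^φ_{θ φ} = 1/tan(θ)
Ricci tensor (R_{ij} = R^k_{ikj}): R_{θθ} = 1, R_{θφ} = 0, R_{φφ} = sin(θ)^2
Inverse metric: g^{θθ} = 1/a^2, g^{φφ} = 1/(a^2*sin(θ)^2)
R = g^{ij} R_{ij} = (1/a^2)(1) + (1/(a^2*sin(θ)^2))(sin(θ)^2) = 2/a^2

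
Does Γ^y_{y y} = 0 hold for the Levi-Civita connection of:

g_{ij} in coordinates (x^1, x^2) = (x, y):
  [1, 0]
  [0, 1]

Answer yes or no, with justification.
Γ^y_{y y} = (1/2) g^{yy} (∂_y g_{yy} + ∂_y g_{yy} - ∂_y g_{yy}) = (1/2)(1)((0) + (0) - (0)) = 0
This equals the proposed value 0.
Yes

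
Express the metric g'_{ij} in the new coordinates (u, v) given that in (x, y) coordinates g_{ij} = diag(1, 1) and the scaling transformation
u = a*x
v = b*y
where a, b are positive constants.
Invert the transformation: x = u/a, y = v/b
g'_{ij} = (∂x^k/∂x'^i)(∂x^l/∂x'^j) g_{kl}; with g_{kl} = δ_{kl} this is Σ_k (∂x^k/∂x'^i)(∂x^k/∂x'^j).
Jacobian: ∂x/∂u = 1/a, ∂x/∂v = 0, ∂y/∂u = 0, ∂y/∂v = 1/b
g'_{uu} = (1/a)(1/a) + (0)(0) = 1/a^2
g'_{uv} = (1/a)(0) + (0)(1/b) = 0
g'_{vv} = (0)(0) + (1/b)(1/b) = 1/b^2
g'_{ij} = diag(1/a^2, 1/b^2)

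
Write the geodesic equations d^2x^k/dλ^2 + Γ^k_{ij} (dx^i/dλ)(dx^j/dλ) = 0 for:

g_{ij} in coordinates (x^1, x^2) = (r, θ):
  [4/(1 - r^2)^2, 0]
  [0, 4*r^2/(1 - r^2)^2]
Geodesic equation: d^2x^k/dλ^2 + Γ^k_{ij} (dx^i/dλ)(dx^j/dλ) = 0.
Non-zero Christoffel symbols:
Γ^r_{r r} = 2*r/(1 - r^2)
Γ^r_{θ θ} = (r^3 + r)/(r^2 - 1)
Γ^θ_{r θ} = (-r^2 - 1)/(r^3 - r)
Substituting (the symmetric pair Γ^k_{ij}, Γ^k_{ji} combines into a factor 2):
d^2r/dλ^2 + (2*r/(1 - r^2)) (dr/dλ)^2 + ((r^3 + r)/(r^2 - 1)) (dθ/dλ)^2 = 0
d^2θ/dλ^2 + ((-2*r^2 - 2)/(r^3 - r)) (dr/dλ)(dθ/dλ) = 0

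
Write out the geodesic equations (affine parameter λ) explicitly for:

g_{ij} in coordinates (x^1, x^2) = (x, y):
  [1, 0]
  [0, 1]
Geodesic equation: d^2x^k/dλ^2 + Γ^k_{ij} (dx^i/dλ)(dx^j/dλ) = 0.
All Christoffel symbols vanish, so the geodesics are straight lines:
d^2x/dλ^2 = 0
d^2y/dλ^2 = 0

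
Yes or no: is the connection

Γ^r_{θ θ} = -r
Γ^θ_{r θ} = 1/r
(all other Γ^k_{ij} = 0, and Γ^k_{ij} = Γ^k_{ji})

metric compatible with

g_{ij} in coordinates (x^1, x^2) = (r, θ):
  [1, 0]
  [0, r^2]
Using ∇_k g_{ij} = ∂_k g_{ij} - Γ^m_{ki} g_{mj} - Γ^m_{kj} g_{im}:
e.g. ∇_r g_{θθ} = (2*r) - (r) - (r) = 0
Every component ∇_k g_{ij} vanishes: the connection is metric compatible.
Yes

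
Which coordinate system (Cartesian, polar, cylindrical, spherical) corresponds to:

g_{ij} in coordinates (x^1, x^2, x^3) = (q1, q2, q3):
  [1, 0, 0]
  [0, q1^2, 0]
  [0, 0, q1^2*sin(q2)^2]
The line element ds^2 = dq1^2 + q1^2 dq2^2 + q1^2 sin(q2)^2 dq3^2 is dr^2 + r^2 dθ^2 + r^2 sin(θ)^2 dφ^2 with q1 = r, q2 = θ, q3 = φ.
spherical coordinates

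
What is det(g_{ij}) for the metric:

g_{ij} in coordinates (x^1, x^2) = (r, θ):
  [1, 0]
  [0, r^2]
For a 2×2 metric: det(g) = g_{11}·g_{22} - g_{12}·g_{21}
= (1)·(r^2) - (0)·(0)
= r^2 - 0
det(g) = r^2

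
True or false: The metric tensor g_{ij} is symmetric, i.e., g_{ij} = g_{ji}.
By definition the metric is a symmetric bilinear form, g_{ij} = g_{ji}.
True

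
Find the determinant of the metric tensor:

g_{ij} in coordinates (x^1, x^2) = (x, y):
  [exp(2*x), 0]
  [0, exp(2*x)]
For a 2×2 metric: det(g) = g_{11}·g_{22} - g_{12}·g_{21}
= (exp(2*x))·(exp(2*x)) - (0)·(0)
= exp(4*x) - 0
det(g) = exp(4*x)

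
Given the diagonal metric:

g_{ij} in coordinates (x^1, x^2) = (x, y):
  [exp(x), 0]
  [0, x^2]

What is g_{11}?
With x^1 = x, x^2 = y, g_{11} = g_{xx} is the row-1, column-1 entry of the matrix.
g_{11} = exp(x)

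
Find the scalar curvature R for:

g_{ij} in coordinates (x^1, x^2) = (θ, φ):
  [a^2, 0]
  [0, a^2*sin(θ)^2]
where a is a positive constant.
Non-zero Christoffel symbols (Γ^k_{ij} = Γ^k_{ji}):
Γ^θ_{φ φ} = -sin(2*θ)/2
Γ^φ_{θ φ} = 1/tan(θ)
Ricci tensor (R_{ij} = R^k_{ikj}): R_{θθ} = 1, R_{θφ} = 0, R_{φφ} = sin(θ)^2
Inverse metric: g^{θθ} = 1/a^2, g^{φφ} = 1/(a^2*sin(θ)^2)
R = g^{ij} R_{ij} = (1/a^2)(1) + (1/(a^2*sin(θ)^2))(sin(θ)^2) = 2/a^2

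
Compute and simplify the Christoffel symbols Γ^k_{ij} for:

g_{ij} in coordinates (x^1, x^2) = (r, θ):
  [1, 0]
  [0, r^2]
Using Γ^k_{ij} = (1/2) g^{km} (∂_i g_{mj} + ∂_j g_{mi} - ∂_m g_{ij}); the metric is diagonal, so only the m = k term contributes.
Non-zero symbols (using the symmetry Γ^k_{ij} = Γ^k_{ji}):
Γ^r_{θ θ} = (1/2) g^{rr} (∂_θ g_{rθ} + ∂_θ g_{rθ} - ∂_r g_{θθ}) = (1/2)(1)((0) + (0) - (2*r)) = -r
Γ^θ_{r θ} = (1/2) g^{θθ} (∂_r g_{θθ} + ∂_θ g_{θr} - ∂_θ g_{rθ}) = (1/2)(1/r^2)((2*r) + (0) - (0)) = 1/r
All other Christoffel symbols are zero.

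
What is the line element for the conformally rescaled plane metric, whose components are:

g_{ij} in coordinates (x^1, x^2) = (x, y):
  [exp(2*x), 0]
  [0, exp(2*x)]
ds^2 = g_{ij} dx^i dx^j; only the non-zero components contribute.
ds^2 = exp(2*x) dx^2 + exp(2*x) dy^2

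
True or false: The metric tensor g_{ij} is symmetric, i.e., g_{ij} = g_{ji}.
By definition the metric is a symmetric bilinear form, g_{ij} = g_{ji}.
True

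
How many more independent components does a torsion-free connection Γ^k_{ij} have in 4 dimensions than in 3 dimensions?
Independent components in n dimensions: n × n(n+1)/2 = n^2(n+1)/2.
4D: 4 × 10 = 40
3D: 3 × 6 = 18
Difference = 40 - 18 = 22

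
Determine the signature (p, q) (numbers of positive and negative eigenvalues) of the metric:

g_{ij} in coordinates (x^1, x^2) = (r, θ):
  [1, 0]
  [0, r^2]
The metric is diagonal, so its eigenvalues are the diagonal entries: 1, r^2 (at a generic point, where coordinate-dependent entries are positive).
2 positive, 0 negative.
(2, 0) - Riemannian (positive definite)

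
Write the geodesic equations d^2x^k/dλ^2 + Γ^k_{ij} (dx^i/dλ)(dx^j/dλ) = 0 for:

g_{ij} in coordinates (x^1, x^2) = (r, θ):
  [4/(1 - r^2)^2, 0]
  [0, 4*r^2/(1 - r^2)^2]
Geodesic equation: d^2x^k/dλ^2 + Γ^k_{ij} (dx^i/dλ)(dx^j/dλ) = 0.
Non-zero Christoffel symbols:
Γ^r_{r r} = 2*r/(1 - r^2)
Γ^r_{θ θ} = (r^3 + r)/(r^2 - 1)
Γ^θ_{r θ} = (-r^2 - 1)/(r^3 - r)
Substituting (the symmetric pair Γ^k_{ij}, Γ^k_{ji} combines into a factor 2):
d^2r/dλ^2 + (2*r/(1 - r^2)) (dr/dλ)^2 + ((r^3 + r)/(r^2 - 1)) (dθ/dλ)^2 = 0
d^2θ/dλ^2 + ((-2*r^2 - 2)/(r^3 - r)) (dr/dλ)(dθ/dλ) = 0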